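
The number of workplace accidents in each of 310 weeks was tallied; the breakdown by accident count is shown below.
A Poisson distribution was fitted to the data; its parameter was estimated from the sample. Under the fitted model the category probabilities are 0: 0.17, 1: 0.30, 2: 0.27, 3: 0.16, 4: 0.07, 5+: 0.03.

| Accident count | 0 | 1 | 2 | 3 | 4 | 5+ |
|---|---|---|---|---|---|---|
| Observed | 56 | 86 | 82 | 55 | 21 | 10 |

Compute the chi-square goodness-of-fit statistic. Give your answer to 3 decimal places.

1.431

Expected counts E_i = n·p_i: 310×0.17 = 52.7, 310×0.30 = 93, 310×0.27 = 83.7, 310×0.16 = 49.6, 310×0.07 = 21.7, 310×0.03 = 9.3.
χ² = (56−52.7)²/52.7 + (86−93)²/93 + (82−83.7)²/83.7 + (55−49.6)²/49.6 + (21−21.7)²/21.7 + (10−9.3)²/9.3
   = 0.2066 + 0.5269 + 0.0345 + 0.5879 + 0.0226 + 0.0527
Sum = 1.431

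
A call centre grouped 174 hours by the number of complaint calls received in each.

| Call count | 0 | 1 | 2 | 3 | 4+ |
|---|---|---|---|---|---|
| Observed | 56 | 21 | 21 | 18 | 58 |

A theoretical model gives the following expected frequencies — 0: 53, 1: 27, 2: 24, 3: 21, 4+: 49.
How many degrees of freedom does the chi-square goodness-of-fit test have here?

There are k = 5 categories and no parameters were estimated from the data, so df = 5 − 1 = 4.

4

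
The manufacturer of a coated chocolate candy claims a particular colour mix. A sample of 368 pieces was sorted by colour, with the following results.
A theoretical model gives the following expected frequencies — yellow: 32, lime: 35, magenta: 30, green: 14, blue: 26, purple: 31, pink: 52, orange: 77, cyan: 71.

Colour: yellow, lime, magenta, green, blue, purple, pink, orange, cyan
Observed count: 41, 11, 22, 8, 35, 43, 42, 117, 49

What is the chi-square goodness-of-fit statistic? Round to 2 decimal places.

yellow: (41 − 32)²/32 = 81/32 = 2.531
lime: (11 − 35)²/35 = 576/35 = 16.457
magenta: (22 − 30)²/30 = 64/30 = 2.133
green: (8 − 14)²/14 = 36/14 = 2.571
blue: (35 − 26)²/26 = 81/26 = 3.115
purple: (43 − 31)²/31 = 144/31 = 4.645
pink: (42 − 52)²/52 = 100/52 = 1.923
orange: (117 − 77)²/77 = 1600/77 = 20.779
cyan: (49 − 71)²/71 = 484/71 = 6.817
Sum = 60.97

60.97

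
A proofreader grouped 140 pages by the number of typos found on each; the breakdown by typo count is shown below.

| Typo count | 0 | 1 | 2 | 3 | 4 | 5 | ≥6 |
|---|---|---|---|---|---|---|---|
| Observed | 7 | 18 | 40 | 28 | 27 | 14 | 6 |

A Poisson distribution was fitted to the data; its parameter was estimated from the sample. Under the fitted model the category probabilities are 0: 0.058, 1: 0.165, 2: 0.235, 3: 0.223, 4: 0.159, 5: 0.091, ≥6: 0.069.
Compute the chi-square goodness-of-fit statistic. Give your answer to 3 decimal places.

Expected counts E_i = n·p_i: 140×0.058 = 8.12, 140×0.165 = 23.1, 140×0.235 = 32.9, 140×0.223 = 31.22, 140×0.159 = 22.26, 140×0.091 = 12.74, 140×0.069 = 9.66.
0: (7 − 8.12)²/8.12 = 1.2544/8.12 = 0.1545
1: (18 − 23.1)²/23.1 = 26.01/23.1 = 1.1260
2: (40 − 32.9)²/32.9 = 50.41/32.9 = 1.5322
3: (28 − 31.22)²/31.22 = 10.3684/31.22 = 0.3321
4: (27 − 22.26)²/22.26 = 22.4676/22.26 = 1.0093
5: (14 − 12.74)²/12.74 = 1.5876/12.74 = 0.1246
≥6: (6 − 9.66)²/9.66 = 13.3956/9.66 = 1.3867
Sum = 5.665

5.665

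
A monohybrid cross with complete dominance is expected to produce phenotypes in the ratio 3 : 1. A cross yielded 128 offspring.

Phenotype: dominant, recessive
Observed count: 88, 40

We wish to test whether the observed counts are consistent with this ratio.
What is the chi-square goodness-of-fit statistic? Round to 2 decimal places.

2.67

Ratio total = 4. Expected counts: 128×3/4 = 96, 128×1/4 = 32.
χ² = (88−96)²/96 + (40−32)²/32
   = 0.667 + 2.000
Sum = 2.67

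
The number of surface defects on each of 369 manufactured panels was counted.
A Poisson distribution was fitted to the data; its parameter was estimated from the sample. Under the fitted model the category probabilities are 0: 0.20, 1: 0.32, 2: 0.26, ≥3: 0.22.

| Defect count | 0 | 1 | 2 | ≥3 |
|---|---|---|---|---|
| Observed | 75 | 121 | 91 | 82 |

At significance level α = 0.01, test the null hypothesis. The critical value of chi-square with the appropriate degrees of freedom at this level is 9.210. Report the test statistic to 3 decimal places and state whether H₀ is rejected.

0.354; do not reject

Expected counts E_i = n·p_i: 369×0.20 = 73.8, 369×0.32 = 118.08, 369×0.26 = 95.94, 369×0.22 = 81.18.
χ² = (75−73.8)²/73.8 + (121−118.08)²/118.08 + (91−95.94)²/95.94 + (82−81.18)²/81.18
   = 0.0195 + 0.0722 + 0.2544 + 0.0083
Sum = 0.354
df = 2. Since 0.354 < 9.210, we do not reject H₀.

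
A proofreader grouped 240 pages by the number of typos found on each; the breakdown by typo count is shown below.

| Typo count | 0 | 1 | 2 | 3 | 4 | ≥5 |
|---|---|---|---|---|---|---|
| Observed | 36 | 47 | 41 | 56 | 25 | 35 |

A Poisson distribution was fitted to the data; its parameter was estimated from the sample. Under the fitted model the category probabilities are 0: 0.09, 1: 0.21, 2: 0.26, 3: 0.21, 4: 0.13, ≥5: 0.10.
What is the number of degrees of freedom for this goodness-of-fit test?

There are k = 6 categories and 1 parameter estimated from the data, so df = 6 − 1 − 1 = 4.

4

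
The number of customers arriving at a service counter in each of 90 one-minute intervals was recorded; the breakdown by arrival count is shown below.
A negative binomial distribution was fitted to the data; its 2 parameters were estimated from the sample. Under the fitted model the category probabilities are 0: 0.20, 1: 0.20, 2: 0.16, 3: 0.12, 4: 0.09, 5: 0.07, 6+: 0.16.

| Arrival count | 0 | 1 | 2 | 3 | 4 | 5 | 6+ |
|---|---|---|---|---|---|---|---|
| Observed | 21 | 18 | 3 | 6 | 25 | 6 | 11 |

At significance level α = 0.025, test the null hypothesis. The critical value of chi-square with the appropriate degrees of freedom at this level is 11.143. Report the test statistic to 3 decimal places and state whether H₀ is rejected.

Expected counts E_i = n·p_i: 90×0.20 = 18, 90×0.20 = 18, 90×0.16 = 14.4, 90×0.12 = 10.8, 90×0.09 = 8.1, 90×0.07 = 6.3, 90×0.16 = 14.4.
χ² = (21−18)²/18 + (18−18)²/18 + (3−14.4)²/14.4 + (6−10.8)²/10.8 + (25−8.1)²/8.1 + (6−6.3)²/6.3 + (11−14.4)²/14.4
   = 0.5000 + 0.0000 + 9.0250 + 2.1333 + 35.2605 + 0.0143 + 0.8028
Sum = 47.736
df = 4. Since 47.736 > 11.143, we reject H₀.

47.736; reject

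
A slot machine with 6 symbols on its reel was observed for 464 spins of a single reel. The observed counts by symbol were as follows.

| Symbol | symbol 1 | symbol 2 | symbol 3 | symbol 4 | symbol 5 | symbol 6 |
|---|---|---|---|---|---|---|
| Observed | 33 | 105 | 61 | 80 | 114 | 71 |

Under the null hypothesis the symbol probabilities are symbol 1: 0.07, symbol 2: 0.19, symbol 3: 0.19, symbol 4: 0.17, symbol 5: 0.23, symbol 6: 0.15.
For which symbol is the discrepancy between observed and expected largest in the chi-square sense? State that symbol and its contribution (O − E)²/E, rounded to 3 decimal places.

Expected counts E_i = n·p_i: 464×0.07 = 32.48, 464×0.19 = 88.16, 464×0.19 = 88.16, 464×0.17 = 78.88, 464×0.23 = 106.72, 464×0.15 = 69.6.
symbol 1: (33 − 32.48)²/32.48 = 0.2704/32.48 = 0.0083
symbol 2: (105 − 88.16)²/88.16 = 283.5856/88.16 = 3.2167
symbol 3: (61 − 88.16)²/88.16 = 737.6656/88.16 = 8.3674
symbol 4: (80 − 78.88)²/78.88 = 1.2544/78.88 = 0.0159
symbol 5: (114 − 106.72)²/106.72 = 52.9984/106.72 = 0.4966
symbol 6: (71 − 69.6)²/69.6 = 1.96/69.6 = 0.0282
The largest term is for symbol 3: 8.367.

symbol 3, 8.367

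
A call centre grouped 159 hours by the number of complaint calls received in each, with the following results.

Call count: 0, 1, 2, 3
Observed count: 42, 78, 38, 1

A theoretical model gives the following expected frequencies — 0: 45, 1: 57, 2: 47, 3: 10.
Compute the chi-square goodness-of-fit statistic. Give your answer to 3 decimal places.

0: (42 − 45)²/45 = 9/45 = 0.2000
1: (78 − 57)²/57 = 441/57 = 7.7368
2: (38 − 47)²/47 = 81/47 = 1.7234
3: (1 − 10)²/10 = 81/10 = 8.1000
Sum = 17.760

17.760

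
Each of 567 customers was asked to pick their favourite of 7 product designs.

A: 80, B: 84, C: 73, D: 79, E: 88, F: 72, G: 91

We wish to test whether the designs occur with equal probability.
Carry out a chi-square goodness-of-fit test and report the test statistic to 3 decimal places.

3.802

Under H₀ each category has probability 1/7, so each expected count is 567/7 = 81.
χ² = (80−81)²/81 + (84−81)²/81 + (73−81)²/81 + (79−81)²/81 + (88−81)²/81 + (72−81)²/81 + (91−81)²/81
   = 0.0123 + 0.1111 + 0.7901 + 0.0494 + 0.6049 + 1.0000 + 1.2346
Sum = 3.802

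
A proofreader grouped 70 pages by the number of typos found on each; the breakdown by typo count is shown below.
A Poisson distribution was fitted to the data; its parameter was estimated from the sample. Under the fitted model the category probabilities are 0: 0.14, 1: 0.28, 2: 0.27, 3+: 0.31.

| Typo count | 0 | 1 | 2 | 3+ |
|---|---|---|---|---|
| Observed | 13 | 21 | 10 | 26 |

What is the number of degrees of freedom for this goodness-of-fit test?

2

There are k = 4 categories and 1 parameter estimated from the data, so df = 4 − 1 − 1 = 2.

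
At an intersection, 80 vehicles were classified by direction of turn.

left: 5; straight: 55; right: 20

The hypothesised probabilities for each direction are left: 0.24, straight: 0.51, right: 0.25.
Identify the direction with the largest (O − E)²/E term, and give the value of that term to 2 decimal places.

left, 10.50

Expected counts E_i = n·p_i: 80×0.24 = 19.2, 80×0.51 = 40.8, 80×0.25 = 20.
cat           O        E   (O−E)²/E
left          5     19.2     10.502
straight     55     40.8      4.942
right        20       20      0.000
The largest term is for left: 10.50.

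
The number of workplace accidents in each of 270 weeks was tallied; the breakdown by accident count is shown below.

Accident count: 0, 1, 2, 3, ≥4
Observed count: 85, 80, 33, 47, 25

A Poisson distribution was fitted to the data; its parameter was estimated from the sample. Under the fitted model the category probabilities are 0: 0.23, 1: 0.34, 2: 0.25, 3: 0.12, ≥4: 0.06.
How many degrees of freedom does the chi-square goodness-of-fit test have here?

3

There are k = 5 categories and 1 parameter estimated from the data, so df = 5 − 1 − 1 = 3.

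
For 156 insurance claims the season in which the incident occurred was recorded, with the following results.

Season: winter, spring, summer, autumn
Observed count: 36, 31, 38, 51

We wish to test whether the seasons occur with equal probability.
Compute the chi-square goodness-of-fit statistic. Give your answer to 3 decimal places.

Expected count for each of the 4 categories: 156/4 = 39.
cat         O        E   (O−E)²/E
winter     36       39     0.2308
spring     31       39     1.6410
summer     38       39     0.0256
autumn     51       39     3.6923
Sum = 5.590

5.590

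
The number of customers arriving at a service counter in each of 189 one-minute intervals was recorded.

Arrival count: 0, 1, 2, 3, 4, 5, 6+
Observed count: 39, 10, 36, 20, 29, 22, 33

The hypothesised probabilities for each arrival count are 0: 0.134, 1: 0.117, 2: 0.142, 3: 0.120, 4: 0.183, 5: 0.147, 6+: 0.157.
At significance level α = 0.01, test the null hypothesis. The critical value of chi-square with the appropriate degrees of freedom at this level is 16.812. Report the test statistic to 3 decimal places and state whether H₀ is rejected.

Expected counts E_i = n·p_i: 189×0.134 = 25.326, 189×0.117 = 22.113, 189×0.142 = 26.838, 189×0.120 = 22.68, 189×0.183 = 34.587, 189×0.147 = 27.783, 189×0.157 = 29.673.
cat         O        E   (O−E)²/E
0          39   25.326     7.3829
1          10   22.113     6.6352
2          36   26.838     3.1277
3          20    22.68     0.3167
4          29   34.587     0.9025
5          22   27.783     1.2037
6+         33   29.673     0.3730
Sum = 19.942
df = 6. Since 19.942 > 16.812, we reject H₀.

19.942; reject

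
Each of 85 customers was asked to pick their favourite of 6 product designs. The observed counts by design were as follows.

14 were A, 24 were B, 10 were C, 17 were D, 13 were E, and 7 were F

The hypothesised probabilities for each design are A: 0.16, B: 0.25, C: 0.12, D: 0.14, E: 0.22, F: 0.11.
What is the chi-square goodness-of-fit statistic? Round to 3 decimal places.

4.885

Expected counts E_i = n·p_i: 85×0.16 = 13.6, 85×0.25 = 21.25, 85×0.12 = 10.2, 85×0.14 = 11.9, 85×0.22 = 18.7, 85×0.11 = 9.35.
χ² = (14−13.6)²/13.6 + (24−21.25)²/21.25 + (10−10.2)²/10.2 + (17−11.9)²/11.9 + (13−18.7)²/18.7 + (7−9.35)²/9.35
   = 0.0118 + 0.3559 + 0.0039 + 2.1857 + 1.7374 + 0.5906
Sum = 4.885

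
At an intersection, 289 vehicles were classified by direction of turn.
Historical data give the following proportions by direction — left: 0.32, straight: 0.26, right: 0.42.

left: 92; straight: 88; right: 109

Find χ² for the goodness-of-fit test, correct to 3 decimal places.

Expected counts E_i = n·p_i: 289×0.32 = 92.48, 289×0.26 = 75.14, 289×0.42 = 121.38.
χ² = (92−92.48)²/92.48 + (88−75.14)²/75.14 + (109−121.38)²/121.38
   = 0.0025 + 2.2010 + 1.2627
Sum = 3.466

3.466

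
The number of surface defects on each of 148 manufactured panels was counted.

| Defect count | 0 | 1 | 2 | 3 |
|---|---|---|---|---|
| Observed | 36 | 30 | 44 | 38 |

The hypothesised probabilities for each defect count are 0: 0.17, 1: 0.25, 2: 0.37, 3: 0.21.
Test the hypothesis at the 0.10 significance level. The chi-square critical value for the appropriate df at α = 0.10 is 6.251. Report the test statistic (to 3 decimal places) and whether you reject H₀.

9.650; reject

Expected counts E_i = n·p_i: 148×0.17 = 25.16, 148×0.25 = 37, 148×0.37 = 54.76, 148×0.21 = 31.08.
cat         O        E   (O−E)²/E
0          36    25.16     4.6703
1          30       37     1.3243
2          44    54.76     2.1143
3          38    31.08     1.5407
Sum = 9.650
df = 3. Since 9.650 > 6.251, we reject H₀.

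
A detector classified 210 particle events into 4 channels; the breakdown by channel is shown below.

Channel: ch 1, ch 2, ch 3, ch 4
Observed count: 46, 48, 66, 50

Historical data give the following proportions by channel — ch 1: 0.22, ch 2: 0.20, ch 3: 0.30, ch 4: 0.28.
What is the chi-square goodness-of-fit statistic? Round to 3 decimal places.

Expected counts E_i = n·p_i: 210×0.22 = 46.2, 210×0.20 = 42, 210×0.30 = 63, 210×0.28 = 58.8.
cat         O        E   (O−E)²/E
ch 1       46     46.2     0.0009
ch 2       48       42     0.8571
ch 3       66       63     0.1429
ch 4       50     58.8     1.3170
Sum = 2.318

2.318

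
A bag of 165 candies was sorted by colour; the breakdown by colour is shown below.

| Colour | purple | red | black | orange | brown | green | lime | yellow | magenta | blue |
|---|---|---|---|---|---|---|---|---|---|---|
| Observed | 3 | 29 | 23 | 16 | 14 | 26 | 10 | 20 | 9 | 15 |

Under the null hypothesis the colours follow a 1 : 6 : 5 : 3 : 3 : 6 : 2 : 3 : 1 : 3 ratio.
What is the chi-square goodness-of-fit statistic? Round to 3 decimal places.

Ratio total = 33. Expected counts: 165×1/33 = 5, 165×6/33 = 30, 165×5/33 = 25, 165×3/33 = 15, 165×3/33 = 15, 165×6/33 = 30, 165×2/33 = 10, 165×3/33 = 15, 165×1/33 = 5, 165×3/33 = 15.
cat          O        E   (O−E)²/E
purple       3        5     0.8000
red         29       30     0.0333
black       23       25     0.1600
orange      16       15     0.0667
brown       14       15     0.0667
green       26       30     0.5333
lime        10       10     0.0000
yellow      20       15     1.6667
magenta      9        5     3.2000
blue        15       15     0.0000
Sum = 6.527

6.527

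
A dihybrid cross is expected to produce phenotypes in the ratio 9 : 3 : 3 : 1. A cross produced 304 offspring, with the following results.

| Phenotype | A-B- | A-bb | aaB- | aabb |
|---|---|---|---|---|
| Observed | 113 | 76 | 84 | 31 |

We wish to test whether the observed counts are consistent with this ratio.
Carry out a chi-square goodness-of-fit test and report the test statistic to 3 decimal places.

46.374

Ratio total = 16. Expected counts: 304×9/16 = 171, 304×3/16 = 57, 304×3/16 = 57, 304×1/16 = 19.
cat         O        E   (O−E)²/E
A-B-      113      171    19.6725
A-bb       76       57     6.3333
aaB-       84       57    12.7895
aabb       31       19     7.5789
Sum = 46.374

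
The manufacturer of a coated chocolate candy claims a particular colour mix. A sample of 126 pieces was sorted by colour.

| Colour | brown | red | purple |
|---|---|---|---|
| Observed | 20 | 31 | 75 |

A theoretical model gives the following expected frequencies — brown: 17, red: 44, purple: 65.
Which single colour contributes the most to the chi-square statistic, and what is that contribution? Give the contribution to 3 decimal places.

brown: (20 − 17)²/17 = 9/17 = 0.5294
red: (31 − 44)²/44 = 169/44 = 3.8409
purple: (75 − 65)²/65 = 100/65 = 1.5385
The largest term is for red: 3.841.

red, 3.841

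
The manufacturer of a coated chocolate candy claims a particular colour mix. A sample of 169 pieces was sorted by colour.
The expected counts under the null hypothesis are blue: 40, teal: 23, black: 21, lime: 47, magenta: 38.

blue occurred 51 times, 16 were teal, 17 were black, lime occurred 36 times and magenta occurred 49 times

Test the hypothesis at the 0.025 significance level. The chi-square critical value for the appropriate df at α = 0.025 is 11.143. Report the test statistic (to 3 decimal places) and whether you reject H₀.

blue: (51 − 40)²/40 = 121/40 = 3.0250
teal: (16 − 23)²/23 = 49/23 = 2.1304
black: (17 − 21)²/21 = 16/21 = 0.7619
lime: (36 − 47)²/47 = 121/47 = 2.5745
magenta: (49 − 38)²/38 = 121/38 = 3.1842
Sum = 11.676
df = 4. Since 11.676 > 11.143, we reject H₀.

11.676; reject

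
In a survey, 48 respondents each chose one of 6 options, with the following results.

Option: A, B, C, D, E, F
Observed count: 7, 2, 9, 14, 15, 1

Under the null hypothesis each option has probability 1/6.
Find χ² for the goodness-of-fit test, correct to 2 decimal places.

Under H₀ each category has probability 1/6, so each expected count is 48/6 = 8.
χ² = (7−8)²/8 + (2−8)²/8 + (9−8)²/8 + (14−8)²/8 + (15−8)²/8 + (1−8)²/8
   = 0.125 + 4.500 + 0.125 + 4.500 + 6.125 + 6.125
Sum = 21.50

21.50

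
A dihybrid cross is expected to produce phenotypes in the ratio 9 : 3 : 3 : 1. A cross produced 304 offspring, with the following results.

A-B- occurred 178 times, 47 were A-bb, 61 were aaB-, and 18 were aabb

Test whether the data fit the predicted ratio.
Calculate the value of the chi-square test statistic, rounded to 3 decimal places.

Ratio total = 16. Expected counts: 304×9/16 = 171, 304×3/16 = 57, 304×3/16 = 57, 304×1/16 = 19.
cat         O        E   (O−E)²/E
A-B-      178      171     0.2865
A-bb       47       57     1.7544
aaB-       61       57     0.2807
aabb       18       19     0.0526
Sum = 2.374

2.374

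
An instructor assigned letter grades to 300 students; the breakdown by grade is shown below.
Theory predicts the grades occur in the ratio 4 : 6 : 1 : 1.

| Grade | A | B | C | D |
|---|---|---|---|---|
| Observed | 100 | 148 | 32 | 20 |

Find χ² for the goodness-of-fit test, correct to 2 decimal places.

2.99

Ratio total = 12. Expected counts: 300×4/12 = 100, 300×6/12 = 150, 300×1/12 = 25, 300×1/12 = 25.
cat         O        E   (O−E)²/E
A         100      100      0.000
B         148      150      0.027
C          32       25      1.960
D          20       25      1.000
Sum = 2.99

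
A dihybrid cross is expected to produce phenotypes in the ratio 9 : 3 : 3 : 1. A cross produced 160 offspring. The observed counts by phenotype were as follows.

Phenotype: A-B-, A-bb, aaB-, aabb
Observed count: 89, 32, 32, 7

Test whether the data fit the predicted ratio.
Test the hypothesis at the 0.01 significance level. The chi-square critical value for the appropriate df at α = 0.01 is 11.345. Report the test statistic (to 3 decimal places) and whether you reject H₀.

1.178; do not reject

Ratio total = 16. Expected counts: 160×9/16 = 90, 160×3/16 = 30, 160×3/16 = 30, 160×1/16 = 10.
χ² = (89−90)²/90 + (32−30)²/30 + (32−30)²/30 + (7−10)²/10
   = 0.0111 + 0.1333 + 0.1333 + 0.9000
Sum = 1.178
df = 3. Since 1.178 < 11.345, we do not reject H₀.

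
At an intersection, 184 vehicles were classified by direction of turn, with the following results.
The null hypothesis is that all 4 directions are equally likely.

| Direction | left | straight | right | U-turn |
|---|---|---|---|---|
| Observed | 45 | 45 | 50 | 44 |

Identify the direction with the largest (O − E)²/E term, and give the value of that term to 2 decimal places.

right, 0.35

Under H₀ each category has probability 1/4, so each expected count is 184/4 = 46.
cat           O        E   (O−E)²/E
left         45       46      0.022
straight     45       46      0.022
right        50       46      0.348
U-turn       44       46      0.087
The largest term is for right: 0.35.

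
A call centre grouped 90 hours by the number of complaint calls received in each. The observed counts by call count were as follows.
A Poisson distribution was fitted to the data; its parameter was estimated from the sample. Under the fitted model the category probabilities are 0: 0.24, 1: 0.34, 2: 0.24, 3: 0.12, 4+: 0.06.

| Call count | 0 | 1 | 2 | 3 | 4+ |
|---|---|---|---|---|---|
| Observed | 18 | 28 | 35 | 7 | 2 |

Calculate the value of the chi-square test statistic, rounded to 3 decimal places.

12.612

Expected counts E_i = n·p_i: 90×0.24 = 21.6, 90×0.34 = 30.6, 90×0.24 = 21.6, 90×0.12 = 10.8, 90×0.06 = 5.4.
0: (18 − 21.6)²/21.6 = 12.96/21.6 = 0.6000
1: (28 − 30.6)²/30.6 = 6.76/30.6 = 0.2209
2: (35 − 21.6)²/21.6 = 179.56/21.6 = 8.3130
3: (7 − 10.8)²/10.8 = 14.44/10.8 = 1.3370
4+: (2 − 5.4)²/5.4 = 11.56/5.4 = 2.1407
Sum = 12.612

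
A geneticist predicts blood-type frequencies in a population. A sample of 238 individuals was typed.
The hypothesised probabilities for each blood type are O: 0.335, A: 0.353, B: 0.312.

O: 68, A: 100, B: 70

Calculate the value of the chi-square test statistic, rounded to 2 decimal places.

5.01

Expected counts E_i = n·p_i: 238×0.335 = 79.73, 238×0.353 = 84.014, 238×0.312 = 74.256.
O: (68 − 79.73)²/79.73 = 137.5929/79.73 = 1.726
A: (100 − 84.014)²/84.014 = 255.552196/84.014 = 3.042
B: (70 − 74.256)²/74.256 = 18.113536/74.256 = 0.244
Sum = 5.01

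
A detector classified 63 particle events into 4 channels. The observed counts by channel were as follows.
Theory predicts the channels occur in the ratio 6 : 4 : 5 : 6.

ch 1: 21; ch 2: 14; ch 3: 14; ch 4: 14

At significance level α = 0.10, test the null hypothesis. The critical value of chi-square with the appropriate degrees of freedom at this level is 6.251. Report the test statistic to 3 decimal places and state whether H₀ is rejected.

1.789; do not reject

Ratio total = 21. Expected counts: 63×6/21 = 18, 63×4/21 = 12, 63×5/21 = 15, 63×6/21 = 18.
ch 1: (21 − 18)²/18 = 9/18 = 0.5000
ch 2: (14 − 12)²/12 = 4/12 = 0.3333
ch 3: (14 − 15)²/15 = 1/15 = 0.0667
ch 4: (14 − 18)²/18 = 16/18 = 0.8889
Sum = 1.789
df = 3. Since 1.789 < 6.251, we do not reject H₀.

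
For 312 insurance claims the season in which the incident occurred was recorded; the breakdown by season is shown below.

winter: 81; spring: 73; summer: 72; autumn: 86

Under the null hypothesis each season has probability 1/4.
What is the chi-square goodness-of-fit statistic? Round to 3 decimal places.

Under H₀ each category has probability 1/4, so each expected count is 312/4 = 78.
χ² = (81−78)²/78 + (73−78)²/78 + (72−78)²/78 + (86−78)²/78
   = 0.1154 + 0.3205 + 0.4615 + 0.8205
Sum = 1.718

1.718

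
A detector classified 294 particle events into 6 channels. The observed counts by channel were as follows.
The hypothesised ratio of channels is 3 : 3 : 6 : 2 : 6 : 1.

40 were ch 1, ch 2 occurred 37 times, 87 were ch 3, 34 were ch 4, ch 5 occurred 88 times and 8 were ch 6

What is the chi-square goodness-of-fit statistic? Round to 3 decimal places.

Ratio total = 21. Expected counts: 294×3/21 = 42, 294×3/21 = 42, 294×6/21 = 84, 294×2/21 = 28, 294×6/21 = 84, 294×1/21 = 14.
χ² = (40−42)²/42 + (37−42)²/42 + (87−84)²/84 + (34−28)²/28 + (88−84)²/84 + (8−14)²/14
   = 0.0952 + 0.5952 + 0.1071 + 1.2857 + 0.1905 + 2.5714
Sum = 4.845

4.845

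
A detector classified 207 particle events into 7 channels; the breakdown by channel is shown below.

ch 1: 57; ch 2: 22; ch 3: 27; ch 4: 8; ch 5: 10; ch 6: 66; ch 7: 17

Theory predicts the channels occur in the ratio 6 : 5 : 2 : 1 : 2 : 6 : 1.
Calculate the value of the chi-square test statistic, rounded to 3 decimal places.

Ratio total = 23. Expected counts: 207×6/23 = 54, 207×5/23 = 45, 207×2/23 = 18, 207×1/23 = 9, 207×2/23 = 18, 207×6/23 = 54, 207×1/23 = 9.
ch 1: (57 − 54)²/54 = 9/54 = 0.1667
ch 2: (22 − 45)²/45 = 529/45 = 11.7556
ch 3: (27 − 18)²/18 = 81/18 = 4.5000
ch 4: (8 − 9)²/9 = 1/9 = 0.1111
ch 5: (10 − 18)²/18 = 64/18 = 3.5556
ch 6: (66 − 54)²/54 = 144/54 = 2.6667
ch 7: (17 − 9)²/9 = 64/9 = 7.1111
Sum = 29.867

29.867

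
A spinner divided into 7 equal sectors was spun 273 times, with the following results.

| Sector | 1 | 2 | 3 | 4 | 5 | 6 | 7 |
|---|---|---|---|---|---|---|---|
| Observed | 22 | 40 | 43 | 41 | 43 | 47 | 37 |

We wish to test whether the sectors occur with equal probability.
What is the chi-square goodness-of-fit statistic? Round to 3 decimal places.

Under H₀ each category has probability 1/7, so each expected count is 273/7 = 39.
cat         O        E   (O−E)²/E
1          22       39     7.4103
2          40       39     0.0256
3          43       39     0.4103
4          41       39     0.1026
5          43       39     0.4103
6          47       39     1.6410
7          37       39     0.1026
Sum = 10.103

10.103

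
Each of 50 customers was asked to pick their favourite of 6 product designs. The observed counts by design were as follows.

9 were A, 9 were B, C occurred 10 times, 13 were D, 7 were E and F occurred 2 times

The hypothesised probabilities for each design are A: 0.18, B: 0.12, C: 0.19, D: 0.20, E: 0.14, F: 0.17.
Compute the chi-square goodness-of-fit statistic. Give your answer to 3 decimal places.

7.397

Expected counts E_i = n·p_i: 50×0.18 = 9, 50×0.12 = 6, 50×0.19 = 9.5, 50×0.20 = 10, 50×0.14 = 7, 50×0.17 = 8.5.
cat         O        E   (O−E)²/E
A           9        9     0.0000
B           9        6     1.5000
C          10      9.5     0.0263
D          13       10     0.9000
E           7        7     0.0000
F           2      8.5     4.9706
Sum = 7.397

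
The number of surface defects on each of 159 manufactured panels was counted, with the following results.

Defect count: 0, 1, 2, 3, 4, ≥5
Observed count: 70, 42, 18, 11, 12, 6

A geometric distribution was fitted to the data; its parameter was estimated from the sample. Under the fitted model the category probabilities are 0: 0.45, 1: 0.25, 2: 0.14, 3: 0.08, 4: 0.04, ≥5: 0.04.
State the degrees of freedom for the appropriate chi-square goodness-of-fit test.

4

There are k = 6 categories and 1 parameter estimated from the data, so df = 6 − 1 − 1 = 4.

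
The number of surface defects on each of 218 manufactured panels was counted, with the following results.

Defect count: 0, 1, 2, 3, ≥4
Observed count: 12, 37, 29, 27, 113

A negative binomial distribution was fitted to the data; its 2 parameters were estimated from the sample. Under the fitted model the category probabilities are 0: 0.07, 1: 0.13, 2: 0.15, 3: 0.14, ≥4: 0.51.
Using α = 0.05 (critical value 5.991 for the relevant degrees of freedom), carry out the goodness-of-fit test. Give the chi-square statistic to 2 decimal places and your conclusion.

Expected counts E_i = n·p_i: 218×0.07 = 15.26, 218×0.13 = 28.34, 218×0.15 = 32.7, 218×0.14 = 30.52, 218×0.51 = 111.18.
0: (12 − 15.26)²/15.26 = 10.6276/15.26 = 0.696
1: (37 − 28.34)²/28.34 = 74.9956/28.34 = 2.646
2: (29 − 32.7)²/32.7 = 13.69/32.7 = 0.419
3: (27 − 30.52)²/30.52 = 12.3904/30.52 = 0.406
≥4: (113 − 111.18)²/111.18 = 3.3124/111.18 = 0.030
Sum = 4.20
df = 2. Since 4.20 < 5.991, we do not reject H₀.

4.20; do not reject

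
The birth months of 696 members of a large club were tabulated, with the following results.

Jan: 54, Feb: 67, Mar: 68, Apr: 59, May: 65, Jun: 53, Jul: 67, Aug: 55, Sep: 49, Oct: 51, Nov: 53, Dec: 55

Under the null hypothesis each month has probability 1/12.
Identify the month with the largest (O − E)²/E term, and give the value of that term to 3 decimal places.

Mar, 1.724

Expected count for each of the 12 categories: 696/12 = 58.
χ² = (54−58)²/58 + (67−58)²/58 + (68−58)²/58 + (59−58)²/58 + (65−58)²/58 + (53−58)²/58 + (67−58)²/58 + (55−58)²/58 + (49−58)²/58 + (51−58)²/58 + (53−58)²/58 + (55−58)²/58
   = 0.2759 + 1.3966 + 1.7241 + 0.0172 + 0.8448 + 0.4310 + 1.3966 + 0.1552 + 1.3966 + 0.8448 + 0.4310 + 0.1552
The largest term is for Mar: 1.724.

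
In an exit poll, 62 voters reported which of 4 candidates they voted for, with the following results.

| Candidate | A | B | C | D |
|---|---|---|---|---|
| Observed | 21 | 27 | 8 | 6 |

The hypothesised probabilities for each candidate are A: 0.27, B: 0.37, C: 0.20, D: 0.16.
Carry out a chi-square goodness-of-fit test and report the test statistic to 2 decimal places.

Expected counts E_i = n·p_i: 62×0.27 = 16.74, 62×0.37 = 22.94, 62×0.20 = 12.4, 62×0.16 = 9.92.
A: (21 − 16.74)²/16.74 = 18.1476/16.74 = 1.084
B: (27 − 22.94)²/22.94 = 16.4836/22.94 = 0.719
C: (8 − 12.4)²/12.4 = 19.36/12.4 = 1.561
D: (6 − 9.92)²/9.92 = 15.3664/9.92 = 1.549
Sum = 4.91

4.91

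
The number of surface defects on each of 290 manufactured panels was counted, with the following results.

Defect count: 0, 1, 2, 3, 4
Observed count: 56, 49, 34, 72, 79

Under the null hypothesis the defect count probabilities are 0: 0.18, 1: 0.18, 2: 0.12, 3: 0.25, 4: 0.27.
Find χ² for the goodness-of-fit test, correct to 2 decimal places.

Expected counts E_i = n·p_i: 290×0.18 = 52.2, 290×0.18 = 52.2, 290×0.12 = 34.8, 290×0.25 = 72.5, 290×0.27 = 78.3.
cat         O        E   (O−E)²/E
0          56     52.2      0.277
1          49     52.2      0.196
2          34     34.8      0.018
3          72     72.5      0.003
4          79     78.3      0.006
Sum = 0.50

0.50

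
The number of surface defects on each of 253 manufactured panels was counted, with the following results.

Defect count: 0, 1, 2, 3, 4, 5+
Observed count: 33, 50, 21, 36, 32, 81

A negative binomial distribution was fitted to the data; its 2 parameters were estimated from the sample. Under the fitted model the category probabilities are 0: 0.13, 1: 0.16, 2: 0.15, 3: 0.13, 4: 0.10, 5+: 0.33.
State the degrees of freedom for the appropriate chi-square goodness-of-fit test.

There are k = 6 categories and 2 parameters estimated from the data, so df = 6 − 1 − 2 = 3.

3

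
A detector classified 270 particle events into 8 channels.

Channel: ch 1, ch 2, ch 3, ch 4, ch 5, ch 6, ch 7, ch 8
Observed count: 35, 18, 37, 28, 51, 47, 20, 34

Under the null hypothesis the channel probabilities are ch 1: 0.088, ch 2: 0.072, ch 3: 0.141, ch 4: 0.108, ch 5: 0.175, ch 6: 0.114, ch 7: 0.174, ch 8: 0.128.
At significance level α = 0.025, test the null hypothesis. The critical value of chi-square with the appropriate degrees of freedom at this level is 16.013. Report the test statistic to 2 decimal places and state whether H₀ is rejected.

Expected counts E_i = n·p_i: 270×0.088 = 23.76, 270×0.072 = 19.44, 270×0.141 = 38.07, 270×0.108 = 29.16, 270×0.175 = 47.25, 270×0.114 = 30.78, 270×0.174 = 46.98, 270×0.128 = 34.56.
cat         O        E   (O−E)²/E
ch 1       35    23.76      5.317
ch 2       18    19.44      0.107
ch 3       37    38.07      0.030
ch 4       28    29.16      0.046
ch 5       51    47.25      0.298
ch 6       47    30.78      8.547
ch 7       20    46.98     15.494
ch 8       34    34.56      0.009
Sum = 29.85
df = 7. Since 29.85 > 16.013, we reject H₀.

29.85; reject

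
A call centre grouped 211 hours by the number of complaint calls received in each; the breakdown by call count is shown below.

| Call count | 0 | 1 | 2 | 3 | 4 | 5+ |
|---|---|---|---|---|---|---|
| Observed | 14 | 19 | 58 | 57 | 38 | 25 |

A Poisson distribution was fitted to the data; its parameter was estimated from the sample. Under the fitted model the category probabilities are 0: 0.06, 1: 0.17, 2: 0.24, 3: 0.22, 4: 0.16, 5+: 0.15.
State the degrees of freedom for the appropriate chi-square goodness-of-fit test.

There are k = 6 categories and 1 parameter estimated from the data, so df = 6 − 1 − 1 = 4.

4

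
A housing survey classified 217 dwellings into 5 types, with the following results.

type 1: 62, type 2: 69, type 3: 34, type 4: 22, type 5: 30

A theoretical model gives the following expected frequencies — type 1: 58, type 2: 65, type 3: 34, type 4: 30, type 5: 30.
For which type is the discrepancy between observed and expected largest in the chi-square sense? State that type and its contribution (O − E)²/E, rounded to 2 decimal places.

type 4, 2.13

cat         O        E   (O−E)²/E
type 1     62       58      0.276
type 2     69       65      0.246
type 3     34       34      0.000
type 4     22       30      2.133
type 5     30       30      0.000
The largest term is for type 4: 2.13.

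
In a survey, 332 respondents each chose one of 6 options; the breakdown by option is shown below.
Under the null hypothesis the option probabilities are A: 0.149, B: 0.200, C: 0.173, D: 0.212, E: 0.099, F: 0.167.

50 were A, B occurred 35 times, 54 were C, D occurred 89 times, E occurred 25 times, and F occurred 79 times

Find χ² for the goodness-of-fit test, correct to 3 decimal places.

Expected counts E_i = n·p_i: 332×0.149 = 49.468, 332×0.200 = 66.4, 332×0.173 = 57.436, 332×0.212 = 70.384, 332×0.099 = 32.868, 332×0.167 = 55.444.
χ² = (50−49.468)²/49.468 + (35−66.4)²/66.4 + (54−57.436)²/57.436 + (89−70.384)²/70.384 + (25−32.868)²/32.868 + (79−55.444)²/55.444
   = 0.0057 + 14.8488 + 0.2056 + 4.9238 + 1.8835 + 10.0080
Sum = 31.875

31.875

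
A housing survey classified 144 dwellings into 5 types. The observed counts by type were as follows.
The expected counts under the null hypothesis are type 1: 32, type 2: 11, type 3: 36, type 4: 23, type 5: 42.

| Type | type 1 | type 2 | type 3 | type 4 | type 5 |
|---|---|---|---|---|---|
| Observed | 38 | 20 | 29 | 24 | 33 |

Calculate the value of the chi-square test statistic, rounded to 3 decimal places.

type 1: (38 − 32)²/32 = 36/32 = 1.1250
type 2: (20 − 11)²/11 = 81/11 = 7.3636
type 3: (29 − 36)²/36 = 49/36 = 1.3611
type 4: (24 − 23)²/23 = 1/23 = 0.0435
type 5: (33 − 42)²/42 = 81/42 = 1.9286
Sum = 11.822

11.822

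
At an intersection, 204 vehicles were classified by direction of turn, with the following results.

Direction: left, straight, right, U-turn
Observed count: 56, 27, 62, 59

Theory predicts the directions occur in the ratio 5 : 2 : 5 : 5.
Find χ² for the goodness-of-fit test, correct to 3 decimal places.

Ratio total = 17. Expected counts: 204×5/17 = 60, 204×2/17 = 24, 204×5/17 = 60, 204×5/17 = 60.
cat           O        E   (O−E)²/E
left         56       60     0.2667
straight     27       24     0.3750
right        62       60     0.0667
U-turn       59       60     0.0167
Sum = 0.725

0.725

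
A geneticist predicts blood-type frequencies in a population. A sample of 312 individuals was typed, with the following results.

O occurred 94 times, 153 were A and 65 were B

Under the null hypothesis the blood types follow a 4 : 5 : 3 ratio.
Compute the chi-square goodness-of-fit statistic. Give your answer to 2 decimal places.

7.20

Ratio total = 12. Expected counts: 312×4/12 = 104, 312×5/12 = 130, 312×3/12 = 78.
χ² = (94−104)²/104 + (153−130)²/130 + (65−78)²/78
   = 0.962 + 4.069 + 2.167
Sum = 7.20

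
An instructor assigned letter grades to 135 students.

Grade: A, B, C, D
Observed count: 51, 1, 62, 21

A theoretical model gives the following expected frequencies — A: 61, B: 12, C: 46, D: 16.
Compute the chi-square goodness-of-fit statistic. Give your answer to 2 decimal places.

18.85

cat         O        E   (O−E)²/E
A          51       61      1.639
B           1       12     10.083
C          62       46      5.565
D          21       16      1.563
Sum = 18.85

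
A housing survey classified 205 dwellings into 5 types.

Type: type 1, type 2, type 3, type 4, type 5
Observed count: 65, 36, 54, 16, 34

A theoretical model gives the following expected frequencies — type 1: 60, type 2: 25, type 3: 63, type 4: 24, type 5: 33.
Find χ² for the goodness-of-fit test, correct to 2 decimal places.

type 1: (65 − 60)²/60 = 25/60 = 0.417
type 2: (36 − 25)²/25 = 121/25 = 4.840
type 3: (54 − 63)²/63 = 81/63 = 1.286
type 4: (16 − 24)²/24 = 64/24 = 2.667
type 5: (34 − 33)²/33 = 1/33 = 0.030
Sum = 9.24

9.24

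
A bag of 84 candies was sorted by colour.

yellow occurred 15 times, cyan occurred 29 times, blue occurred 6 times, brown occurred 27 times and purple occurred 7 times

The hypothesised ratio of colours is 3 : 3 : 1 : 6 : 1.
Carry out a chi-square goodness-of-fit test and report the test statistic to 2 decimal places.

Ratio total = 14. Expected counts: 84×3/14 = 18, 84×3/14 = 18, 84×1/14 = 6, 84×6/14 = 36, 84×1/14 = 6.
yellow: (15 − 18)²/18 = 9/18 = 0.500
cyan: (29 − 18)²/18 = 121/18 = 6.722
blue: (6 − 6)²/6 = 0/6 = 0.000
brown: (27 − 36)²/36 = 81/36 = 2.250
purple: (7 − 6)²/6 = 1/6 = 0.167
Sum = 9.64

9.64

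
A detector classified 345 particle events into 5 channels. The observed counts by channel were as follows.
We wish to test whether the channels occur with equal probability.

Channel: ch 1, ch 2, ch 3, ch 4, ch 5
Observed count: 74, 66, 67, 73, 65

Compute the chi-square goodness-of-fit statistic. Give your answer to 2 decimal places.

1.01

Under H₀ each category has probability 1/5, so each expected count is 345/5 = 69.
ch 1: (74 − 69)²/69 = 25/69 = 0.362
ch 2: (66 − 69)²/69 = 9/69 = 0.130
ch 3: (67 − 69)²/69 = 4/69 = 0.058
ch 4: (73 − 69)²/69 = 16/69 = 0.232
ch 5: (65 − 69)²/69 = 16/69 = 0.232
Sum = 1.01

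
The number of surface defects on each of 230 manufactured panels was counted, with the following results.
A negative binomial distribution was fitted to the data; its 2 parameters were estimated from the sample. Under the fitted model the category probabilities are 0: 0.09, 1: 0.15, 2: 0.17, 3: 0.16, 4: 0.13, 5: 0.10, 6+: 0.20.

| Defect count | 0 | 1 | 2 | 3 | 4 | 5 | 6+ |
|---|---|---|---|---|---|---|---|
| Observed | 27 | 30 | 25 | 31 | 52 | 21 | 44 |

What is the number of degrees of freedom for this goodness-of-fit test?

4

There are k = 7 categories and 2 parameters estimated from the data, so df = 7 − 1 − 2 = 4.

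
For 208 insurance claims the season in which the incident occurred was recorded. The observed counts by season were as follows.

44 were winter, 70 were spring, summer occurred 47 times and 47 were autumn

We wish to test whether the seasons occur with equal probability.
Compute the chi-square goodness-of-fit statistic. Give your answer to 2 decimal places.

Under H₀ each category has probability 1/4, so each expected count is 208/4 = 52.
winter: (44 − 52)²/52 = 64/52 = 1.231
spring: (70 − 52)²/52 = 324/52 = 6.231
summer: (47 − 52)²/52 = 25/52 = 0.481
autumn: (47 − 52)²/52 = 25/52 = 0.481
Sum = 8.42

8.42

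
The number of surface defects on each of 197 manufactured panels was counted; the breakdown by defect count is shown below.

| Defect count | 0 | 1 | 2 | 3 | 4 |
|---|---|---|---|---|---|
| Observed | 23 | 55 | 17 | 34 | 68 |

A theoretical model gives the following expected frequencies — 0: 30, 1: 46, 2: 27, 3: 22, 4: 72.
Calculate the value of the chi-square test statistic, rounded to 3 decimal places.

13.866

0: (23 − 30)²/30 = 49/30 = 1.6333
1: (55 − 46)²/46 = 81/46 = 1.7609
2: (17 − 27)²/27 = 100/27 = 3.7037
3: (34 − 22)²/22 = 144/22 = 6.5455
4: (68 − 72)²/72 = 16/72 = 0.2222
Sum = 13.866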